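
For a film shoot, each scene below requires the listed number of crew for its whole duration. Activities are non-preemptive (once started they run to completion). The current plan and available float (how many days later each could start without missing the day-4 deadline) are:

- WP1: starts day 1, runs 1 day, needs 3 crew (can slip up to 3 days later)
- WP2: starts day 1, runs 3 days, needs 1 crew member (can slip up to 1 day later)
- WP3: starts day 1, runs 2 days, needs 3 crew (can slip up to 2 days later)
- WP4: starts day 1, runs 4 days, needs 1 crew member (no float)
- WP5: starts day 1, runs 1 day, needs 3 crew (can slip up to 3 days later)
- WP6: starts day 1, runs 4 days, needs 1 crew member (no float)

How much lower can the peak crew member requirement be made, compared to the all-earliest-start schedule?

Early-start peak: d1:12  d2:6  d3:3  d4:2 ⇒ 12.
Leveled (WP1@1, WP2@1, WP3@2, WP4@1, WP5@4, WP6@1): d1:6  d2:6  d3:6  d4:5 ⇒ 6.
Reduction 12 − 6 = 6.

6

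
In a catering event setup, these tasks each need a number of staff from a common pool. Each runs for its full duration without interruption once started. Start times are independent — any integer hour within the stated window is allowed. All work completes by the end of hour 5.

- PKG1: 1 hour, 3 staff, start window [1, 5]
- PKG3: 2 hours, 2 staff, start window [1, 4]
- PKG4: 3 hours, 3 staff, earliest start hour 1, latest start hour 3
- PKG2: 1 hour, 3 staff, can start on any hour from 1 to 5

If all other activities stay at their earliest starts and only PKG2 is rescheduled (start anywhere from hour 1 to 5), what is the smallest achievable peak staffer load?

8

PKG2@1: h1:11  h2:5  h3:3  h4:0  h5:0 → peak 11
PKG2@2: h1:8  h2:8  h3:3  h4:0  h5:0 → peak 8
PKG2@3: h1:8  h2:5  h3:6  h4:0  h5:0 → peak 8
PKG2@4: h1:8  h2:5  h3:3  h4:3  h5:0 → peak 8
PKG2@5: h1:8  h2:5  h3:3  h4:0  h5:3 → peak 8
Best is PKG2@2, peak 8.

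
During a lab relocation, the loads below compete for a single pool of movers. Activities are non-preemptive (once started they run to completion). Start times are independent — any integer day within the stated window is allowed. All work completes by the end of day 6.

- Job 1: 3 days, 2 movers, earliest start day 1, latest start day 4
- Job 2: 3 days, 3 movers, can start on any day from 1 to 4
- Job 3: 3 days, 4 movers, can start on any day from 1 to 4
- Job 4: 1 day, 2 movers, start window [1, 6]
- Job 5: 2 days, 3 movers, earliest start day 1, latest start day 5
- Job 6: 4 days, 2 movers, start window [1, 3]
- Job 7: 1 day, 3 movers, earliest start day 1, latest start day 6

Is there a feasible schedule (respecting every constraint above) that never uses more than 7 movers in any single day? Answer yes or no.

no

Total mover-days = 46; over 6 days the average is 46/6 > 7, so some day must exceed 7.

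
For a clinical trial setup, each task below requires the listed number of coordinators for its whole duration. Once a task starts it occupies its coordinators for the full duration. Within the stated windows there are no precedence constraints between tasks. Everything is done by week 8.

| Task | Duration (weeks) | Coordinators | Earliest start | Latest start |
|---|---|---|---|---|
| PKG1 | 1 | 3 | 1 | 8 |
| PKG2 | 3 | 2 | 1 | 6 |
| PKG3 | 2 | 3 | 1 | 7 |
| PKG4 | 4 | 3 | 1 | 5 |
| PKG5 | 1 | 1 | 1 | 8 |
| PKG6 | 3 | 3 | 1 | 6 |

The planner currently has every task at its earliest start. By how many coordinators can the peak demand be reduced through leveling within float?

9

Early-start peak: w1:15  w2:11  w3:8  w4:3  w5:0  w6:0  w7:0  w8:0 ⇒ 15.
Leveled (PKG1@1, PKG2@1, PKG3@2, PKG4@4, PKG5@1, PKG6@4): w1:6  w2:5  w3:5  w4:6  w5:6  w6:6  w7:3  w8:0 ⇒ 6.
Reduction 15 − 6 = 9.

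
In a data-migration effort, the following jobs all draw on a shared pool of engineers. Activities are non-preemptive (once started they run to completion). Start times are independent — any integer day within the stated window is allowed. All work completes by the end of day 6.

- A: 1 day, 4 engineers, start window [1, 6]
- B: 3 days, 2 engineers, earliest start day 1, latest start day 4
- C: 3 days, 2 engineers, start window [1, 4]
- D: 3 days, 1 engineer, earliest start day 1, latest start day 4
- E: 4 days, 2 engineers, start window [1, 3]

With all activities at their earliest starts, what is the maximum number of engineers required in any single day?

Early-start schedule: A@1, B@1, C@1, D@1, E@1.
Load per day: day 1: 11, day 2: 7, day 3: 7, day 4: 2, day 5: 0, day 6: 0.
Peak is 11.

11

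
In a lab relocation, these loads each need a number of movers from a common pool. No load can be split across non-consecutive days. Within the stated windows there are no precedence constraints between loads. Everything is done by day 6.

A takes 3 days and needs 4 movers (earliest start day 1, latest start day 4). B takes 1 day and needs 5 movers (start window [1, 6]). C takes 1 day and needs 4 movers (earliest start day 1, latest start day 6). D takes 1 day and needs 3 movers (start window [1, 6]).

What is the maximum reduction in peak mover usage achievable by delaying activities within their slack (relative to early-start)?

11

Early-start peak: d1:16  d2:4  d3:4  d4:0  d5:0  d6:0 ⇒ 16.
Leveled (A@1, B@4, C@5, D@6): d1:4  d2:4  d3:4  d4:5  d5:4  d6:3 ⇒ 5.
Reduction 16 − 5 = 11.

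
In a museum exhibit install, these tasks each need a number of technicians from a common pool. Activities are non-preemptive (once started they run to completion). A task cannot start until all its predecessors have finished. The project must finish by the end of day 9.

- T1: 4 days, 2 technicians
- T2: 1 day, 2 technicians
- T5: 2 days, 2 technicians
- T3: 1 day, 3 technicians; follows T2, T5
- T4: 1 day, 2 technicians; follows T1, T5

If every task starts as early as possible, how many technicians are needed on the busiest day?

6

Early-start schedule: T1@1, T2@1, T5@1, T3@3, T4@5.
Load per day: day 1: 6, day 2: 4, day 3: 5, day 4: 2, day 5: 2, day 6: 0, day 7: 0, day 8: 0, day 9: 0.
Peak is 6.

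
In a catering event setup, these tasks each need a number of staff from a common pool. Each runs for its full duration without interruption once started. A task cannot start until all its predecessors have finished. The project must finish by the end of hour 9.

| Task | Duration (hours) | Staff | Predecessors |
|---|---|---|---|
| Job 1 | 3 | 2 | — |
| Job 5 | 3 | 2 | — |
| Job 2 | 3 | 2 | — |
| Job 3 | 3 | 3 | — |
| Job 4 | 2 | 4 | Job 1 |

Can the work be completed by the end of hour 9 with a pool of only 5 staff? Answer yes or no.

Schedule Job 1@1, Job 5@1, Job 2@4, Job 3@4, Job 4@7: h1:4  h2:4  h3:4  h4:5  h5:5  h6:5  h7:4  h8:4  h9:0 — peak 5 ≤ 5.

yes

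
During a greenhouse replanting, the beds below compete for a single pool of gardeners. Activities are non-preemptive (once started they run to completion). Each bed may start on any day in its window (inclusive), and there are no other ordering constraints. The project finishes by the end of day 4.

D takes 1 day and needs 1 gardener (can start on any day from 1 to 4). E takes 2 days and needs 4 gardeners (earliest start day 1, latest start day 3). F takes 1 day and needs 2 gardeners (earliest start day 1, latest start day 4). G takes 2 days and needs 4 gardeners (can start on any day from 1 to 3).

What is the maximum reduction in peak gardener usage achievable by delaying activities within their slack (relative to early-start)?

Early-start peak: d1:11  d2:8  d3:0  d4:0 ⇒ 11.
Leveled (D@1, E@1, F@2, G@3): d1:5  d2:6  d3:4  d4:4 ⇒ 6.
Reduction 11 − 6 = 5.

5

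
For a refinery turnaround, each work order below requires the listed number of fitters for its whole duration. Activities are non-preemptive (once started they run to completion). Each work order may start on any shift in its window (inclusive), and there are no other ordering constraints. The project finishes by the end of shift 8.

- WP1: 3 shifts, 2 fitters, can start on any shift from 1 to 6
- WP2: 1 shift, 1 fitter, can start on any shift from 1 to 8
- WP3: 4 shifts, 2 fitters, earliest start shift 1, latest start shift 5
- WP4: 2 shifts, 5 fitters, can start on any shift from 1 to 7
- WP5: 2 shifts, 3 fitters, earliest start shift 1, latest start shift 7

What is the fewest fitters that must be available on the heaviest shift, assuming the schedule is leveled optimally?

5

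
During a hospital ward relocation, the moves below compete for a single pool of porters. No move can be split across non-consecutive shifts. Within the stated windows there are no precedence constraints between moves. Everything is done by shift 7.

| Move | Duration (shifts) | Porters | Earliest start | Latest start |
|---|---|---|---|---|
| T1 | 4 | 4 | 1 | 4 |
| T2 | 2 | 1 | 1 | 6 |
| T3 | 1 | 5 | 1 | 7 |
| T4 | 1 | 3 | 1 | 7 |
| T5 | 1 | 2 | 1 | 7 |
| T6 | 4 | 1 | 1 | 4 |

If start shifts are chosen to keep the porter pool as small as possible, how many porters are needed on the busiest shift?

Early-start (T1@1, T2@1, T3@1, T4@1, T5@1, T6@1) gives peak 16: s1:16  s2:6  s3:5  s4:5  s5:0  s6:0  s7:0.
Shift T3→7, T4→5, T5→6, T6→3.
Schedule T1@1, T2@1, T3@7, T4@5, T5@6, T6@3: s1:5  s2:5  s3:5  s4:5  s5:4  s6:3  s7:5 — peak 5.
Total porter-shifts = 32 over 7 shifts ⇒ peak ≥ ⌈32/7⌉ = 5, so 5 is optimal.

5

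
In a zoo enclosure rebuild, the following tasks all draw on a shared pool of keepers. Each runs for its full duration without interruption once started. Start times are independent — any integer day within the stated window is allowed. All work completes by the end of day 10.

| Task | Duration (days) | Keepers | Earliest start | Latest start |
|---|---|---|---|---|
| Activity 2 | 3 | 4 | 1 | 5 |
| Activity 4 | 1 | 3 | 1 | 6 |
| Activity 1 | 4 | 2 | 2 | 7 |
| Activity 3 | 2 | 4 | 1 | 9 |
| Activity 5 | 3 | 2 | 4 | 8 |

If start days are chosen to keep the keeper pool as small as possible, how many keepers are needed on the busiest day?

Early-start (Activity 2@1, Activity 4@1, Activity 1@2, Activity 3@1, Activity 5@4) gives peak 11: d1:11  d2:10  d3:6  d4:4  d5:4  d6:2  d7:0  d8:0  d9:0  d10:0.
Shift Activity 4→4, Activity 1→5, Activity 3→9, Activity 5→5.
Schedule Activity 2@1, Activity 4@4, Activity 1@5, Activity 3@9, Activity 5@5: d1:4  d2:4  d3:4  d4:3  d5:4  d6:4  d7:4  d8:2  d9:4  d10:4 — peak 4.
Total keeper-days = 37 over 10 days ⇒ peak ≥ ⌈37/10⌉ = 4, so 4 is optimal.

4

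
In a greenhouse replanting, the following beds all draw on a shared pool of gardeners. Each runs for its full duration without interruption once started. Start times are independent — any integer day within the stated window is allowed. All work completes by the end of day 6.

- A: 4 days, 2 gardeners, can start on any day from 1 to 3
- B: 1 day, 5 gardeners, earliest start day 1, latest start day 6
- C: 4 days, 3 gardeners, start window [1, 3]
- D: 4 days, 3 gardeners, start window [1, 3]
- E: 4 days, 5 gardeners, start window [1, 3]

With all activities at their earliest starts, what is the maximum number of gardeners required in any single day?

18

Early-start schedule: A@1, B@1, C@1, D@1, E@1.
Load per day: day 1: 18, day 2: 13, day 3: 13, day 4: 13, day 5: 0, day 6: 0.
Peak is 18.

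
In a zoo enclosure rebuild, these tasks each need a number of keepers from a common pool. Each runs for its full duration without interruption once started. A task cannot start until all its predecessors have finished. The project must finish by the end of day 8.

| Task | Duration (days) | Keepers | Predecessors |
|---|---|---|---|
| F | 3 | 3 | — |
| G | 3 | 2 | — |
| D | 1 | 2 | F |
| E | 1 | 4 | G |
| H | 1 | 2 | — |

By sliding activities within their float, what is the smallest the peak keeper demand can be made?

Early-start (F@1, G@1, D@4, E@4, H@1) gives peak 7: d1:7  d2:5  d3:5  d4:6  d5:0  d6:0  d7:0  d8:0.
Shift G→4, E→7, H→5.
Schedule F@1, G@4, D@4, E@7, H@5: d1:3  d2:3  d3:3  d4:4  d5:4  d6:2  d7:4  d8:0 — peak 4.

4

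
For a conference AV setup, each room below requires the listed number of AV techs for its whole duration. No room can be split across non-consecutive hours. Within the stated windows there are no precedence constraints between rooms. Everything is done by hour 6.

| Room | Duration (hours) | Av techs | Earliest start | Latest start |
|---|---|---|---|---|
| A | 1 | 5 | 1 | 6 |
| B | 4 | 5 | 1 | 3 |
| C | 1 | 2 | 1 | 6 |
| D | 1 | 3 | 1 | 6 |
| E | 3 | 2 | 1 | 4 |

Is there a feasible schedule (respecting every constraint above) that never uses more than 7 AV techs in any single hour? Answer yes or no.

Schedule A@1, B@2, C@1, D@6, E@2: h1:7  h2:7  h3:7  h4:7  h5:5  h6:3 — peak 7 ≤ 7.

yes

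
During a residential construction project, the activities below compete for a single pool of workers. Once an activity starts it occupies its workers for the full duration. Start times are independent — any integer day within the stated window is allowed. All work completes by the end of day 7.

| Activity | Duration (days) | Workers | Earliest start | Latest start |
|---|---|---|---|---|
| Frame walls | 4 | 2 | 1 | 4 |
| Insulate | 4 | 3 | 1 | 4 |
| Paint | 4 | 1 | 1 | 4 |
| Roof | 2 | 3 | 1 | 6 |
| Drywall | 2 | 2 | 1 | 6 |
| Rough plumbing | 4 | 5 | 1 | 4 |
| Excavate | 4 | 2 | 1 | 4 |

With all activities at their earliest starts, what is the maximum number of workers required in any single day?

Early-start schedule: Frame walls@1, Insulate@1, Paint@1, Roof@1, Drywall@1, Rough plumbing@1, Excavate@1.
Load per day: day 1: 18, day 2: 18, day 3: 13, day 4: 13, day 5: 0, day 6: 0, day 7: 0.
Peak is 18.

18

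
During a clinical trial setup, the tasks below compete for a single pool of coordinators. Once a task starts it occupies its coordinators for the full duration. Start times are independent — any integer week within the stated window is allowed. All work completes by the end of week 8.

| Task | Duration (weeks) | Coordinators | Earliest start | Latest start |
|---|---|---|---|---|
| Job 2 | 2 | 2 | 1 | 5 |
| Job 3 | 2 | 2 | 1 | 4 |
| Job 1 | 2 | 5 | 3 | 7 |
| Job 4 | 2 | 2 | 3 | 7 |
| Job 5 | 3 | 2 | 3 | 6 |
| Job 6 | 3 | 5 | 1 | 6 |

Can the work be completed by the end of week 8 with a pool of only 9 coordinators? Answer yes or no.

Schedule Job 2@1, Job 3@1, Job 1@3, Job 4@3, Job 5@5, Job 6@5: w1:4  w2:4  w3:7  w4:7  w5:7  w6:7  w7:7  w8:0 — peak 7 ≤ 9.

yes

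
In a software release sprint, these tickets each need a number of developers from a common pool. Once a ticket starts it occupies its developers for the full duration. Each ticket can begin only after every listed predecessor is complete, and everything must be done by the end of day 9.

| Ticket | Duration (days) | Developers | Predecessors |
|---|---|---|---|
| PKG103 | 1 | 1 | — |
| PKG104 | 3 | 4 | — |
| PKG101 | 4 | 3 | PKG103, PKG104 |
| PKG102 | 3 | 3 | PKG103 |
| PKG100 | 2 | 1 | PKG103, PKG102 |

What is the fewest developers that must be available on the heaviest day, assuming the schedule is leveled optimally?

6

Early-start (PKG103@1, PKG104@1, PKG101@4, PKG102@2, PKG100@5) gives peak 7: d1:5  d2:7  d3:7  d4:6  d5:4  d6:4  d7:3  d8:0  d9:0.
Shift PKG102→4, PKG100→7.
Schedule PKG103@1, PKG104@1, PKG101@4, PKG102@4, PKG100@7: d1:5  d2:4  d3:4  d4:6  d5:6  d6:6  d7:4  d8:1  d9:0 — peak 6.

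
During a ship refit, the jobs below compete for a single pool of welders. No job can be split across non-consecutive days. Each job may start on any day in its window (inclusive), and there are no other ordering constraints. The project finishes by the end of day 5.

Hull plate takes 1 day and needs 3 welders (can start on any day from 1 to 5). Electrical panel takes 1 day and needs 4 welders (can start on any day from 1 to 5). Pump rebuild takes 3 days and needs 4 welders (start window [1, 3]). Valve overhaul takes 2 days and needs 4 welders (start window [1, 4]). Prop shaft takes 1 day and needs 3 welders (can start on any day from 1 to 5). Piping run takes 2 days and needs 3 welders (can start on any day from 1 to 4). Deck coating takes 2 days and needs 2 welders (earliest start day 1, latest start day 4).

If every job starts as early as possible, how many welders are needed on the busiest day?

Early-start schedule: Hull plate@1, Electrical panel@1, Pump rebuild@1, Valve overhaul@1, Prop shaft@1, Piping run@1, Deck coating@1.
Load per day: day 1: 23, day 2: 13, day 3: 4, day 4: 0, day 5: 0.
Peak is 23.

23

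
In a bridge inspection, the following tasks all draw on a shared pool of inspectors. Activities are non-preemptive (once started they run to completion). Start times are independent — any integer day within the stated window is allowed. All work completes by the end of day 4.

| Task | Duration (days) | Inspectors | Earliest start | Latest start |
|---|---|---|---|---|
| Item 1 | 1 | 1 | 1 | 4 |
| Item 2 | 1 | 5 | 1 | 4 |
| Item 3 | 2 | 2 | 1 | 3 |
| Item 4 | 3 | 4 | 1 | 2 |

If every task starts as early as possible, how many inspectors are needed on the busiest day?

12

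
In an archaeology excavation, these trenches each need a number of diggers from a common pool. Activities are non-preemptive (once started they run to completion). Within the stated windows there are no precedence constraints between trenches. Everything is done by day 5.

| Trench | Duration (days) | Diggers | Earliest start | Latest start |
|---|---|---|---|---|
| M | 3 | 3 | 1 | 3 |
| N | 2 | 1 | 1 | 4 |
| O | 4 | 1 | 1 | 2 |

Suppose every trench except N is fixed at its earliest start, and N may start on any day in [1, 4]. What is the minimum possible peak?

4

N@1: d1:5  d2:5  d3:4  d4:1  d5:0 → peak 5
N@2: d1:4  d2:5  d3:5  d4:1  d5:0 → peak 5
N@3: d1:4  d2:4  d3:5  d4:2  d5:0 → peak 5
N@4: d1:4  d2:4  d3:4  d4:2  d5:1 → peak 4
Best is N@4, peak 4.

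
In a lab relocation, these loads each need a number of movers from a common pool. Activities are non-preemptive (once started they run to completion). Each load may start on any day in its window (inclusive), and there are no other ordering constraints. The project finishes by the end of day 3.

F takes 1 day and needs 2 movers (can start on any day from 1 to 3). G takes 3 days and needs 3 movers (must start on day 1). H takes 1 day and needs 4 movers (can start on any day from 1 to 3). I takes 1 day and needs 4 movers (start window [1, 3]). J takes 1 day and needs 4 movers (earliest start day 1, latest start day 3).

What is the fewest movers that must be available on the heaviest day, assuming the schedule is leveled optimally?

Early-start (F@1, G@1, H@1, I@1, J@1) gives peak 17: d1:17  d2:3  d3:3.
Shift I→2, J→3.
Schedule F@1, G@1, H@1, I@2, J@3: d1:9  d2:7  d3:7 — peak 9.

9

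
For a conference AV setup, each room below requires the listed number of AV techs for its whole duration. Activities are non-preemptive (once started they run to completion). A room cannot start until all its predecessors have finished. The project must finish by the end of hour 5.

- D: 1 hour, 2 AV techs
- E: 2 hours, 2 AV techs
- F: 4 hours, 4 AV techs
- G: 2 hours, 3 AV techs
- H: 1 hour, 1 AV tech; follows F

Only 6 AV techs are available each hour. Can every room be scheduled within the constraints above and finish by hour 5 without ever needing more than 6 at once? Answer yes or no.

no

The minimum achievable peak is 7; 6 < 7, so no feasible schedule stays within the cap.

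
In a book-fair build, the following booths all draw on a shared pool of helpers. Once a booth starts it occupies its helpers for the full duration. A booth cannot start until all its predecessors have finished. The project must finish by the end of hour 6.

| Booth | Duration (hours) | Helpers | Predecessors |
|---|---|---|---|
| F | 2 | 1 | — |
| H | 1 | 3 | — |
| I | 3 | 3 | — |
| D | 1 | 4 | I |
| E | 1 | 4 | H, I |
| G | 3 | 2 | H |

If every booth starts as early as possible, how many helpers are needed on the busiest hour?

10

Early-start schedule: F@1, H@1, I@1, D@4, E@4, G@2.
Load per hour: hour 1: 7, hour 2: 6, hour 3: 5, hour 4: 10, hour 5: 0, hour 6: 0.
Peak is 10.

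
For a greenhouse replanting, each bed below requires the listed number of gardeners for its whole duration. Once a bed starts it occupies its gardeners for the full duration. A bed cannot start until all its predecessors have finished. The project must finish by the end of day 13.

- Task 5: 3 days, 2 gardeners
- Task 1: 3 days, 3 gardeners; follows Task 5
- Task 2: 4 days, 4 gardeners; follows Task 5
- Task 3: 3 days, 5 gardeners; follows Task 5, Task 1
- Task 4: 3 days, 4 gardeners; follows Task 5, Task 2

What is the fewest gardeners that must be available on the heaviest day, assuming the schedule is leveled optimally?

Early-start (Task 5@1, Task 1@4, Task 2@4, Task 3@7, Task 4@8) gives peak 9: d1:2  d2:2  d3:2  d4:7  d5:7  d6:7  d7:9  d8:9  d9:9  d10:4  d11:0  d12:0  d13:0.
Shift Task 3→8, Task 4→11.
Schedule Task 5@1, Task 1@4, Task 2@4, Task 3@8, Task 4@11: d1:2  d2:2  d3:2  d4:7  d5:7  d6:7  d7:4  d8:5  d9:5  d10:5  d11:4  d12:4  d13:4 — peak 7.

7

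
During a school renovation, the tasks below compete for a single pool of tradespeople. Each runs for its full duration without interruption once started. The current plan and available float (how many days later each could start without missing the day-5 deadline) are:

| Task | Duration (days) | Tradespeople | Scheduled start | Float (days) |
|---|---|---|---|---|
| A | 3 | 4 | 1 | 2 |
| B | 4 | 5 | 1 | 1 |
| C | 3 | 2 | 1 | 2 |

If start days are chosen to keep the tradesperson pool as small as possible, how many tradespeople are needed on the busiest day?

11

Schedule A@1, B@1, C@1: d1:11  d2:11  d3:11  d4:5  d5:0 — peak 11.
No arrangement of the 18 feasible schedules does better.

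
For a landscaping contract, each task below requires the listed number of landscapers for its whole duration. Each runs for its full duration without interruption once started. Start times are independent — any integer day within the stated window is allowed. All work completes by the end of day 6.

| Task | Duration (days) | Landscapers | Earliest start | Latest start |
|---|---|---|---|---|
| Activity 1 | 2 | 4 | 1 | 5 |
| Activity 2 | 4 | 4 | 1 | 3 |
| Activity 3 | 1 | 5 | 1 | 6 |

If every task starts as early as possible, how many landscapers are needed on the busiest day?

Early-start schedule: Activity 1@1, Activity 2@1, Activity 3@1.
Load per day: day 1: 13, day 2: 8, day 3: 4, day 4: 4, day 5: 0, day 6: 0.
Peak is 13.

13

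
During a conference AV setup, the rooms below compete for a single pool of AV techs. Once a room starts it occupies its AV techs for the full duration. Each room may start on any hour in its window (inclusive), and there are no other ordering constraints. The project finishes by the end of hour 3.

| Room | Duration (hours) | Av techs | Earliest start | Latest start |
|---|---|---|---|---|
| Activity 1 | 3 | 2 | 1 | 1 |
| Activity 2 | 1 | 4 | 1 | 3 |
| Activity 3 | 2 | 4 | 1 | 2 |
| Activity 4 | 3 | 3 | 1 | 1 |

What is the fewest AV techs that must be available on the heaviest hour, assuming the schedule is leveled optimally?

9

Early-start (Activity 1@1, Activity 2@1, Activity 3@1, Activity 4@1) gives peak 13: h1:13  h2:9  h3:5.
Shift Activity 3→2.
Schedule Activity 1@1, Activity 2@1, Activity 3@2, Activity 4@1: h1:9  h2:9  h3:9 — peak 9.
Total AV tech-hours = 27 over 3 hours ⇒ peak ≥ ⌈27/3⌉ = 9, so 9 is optimal.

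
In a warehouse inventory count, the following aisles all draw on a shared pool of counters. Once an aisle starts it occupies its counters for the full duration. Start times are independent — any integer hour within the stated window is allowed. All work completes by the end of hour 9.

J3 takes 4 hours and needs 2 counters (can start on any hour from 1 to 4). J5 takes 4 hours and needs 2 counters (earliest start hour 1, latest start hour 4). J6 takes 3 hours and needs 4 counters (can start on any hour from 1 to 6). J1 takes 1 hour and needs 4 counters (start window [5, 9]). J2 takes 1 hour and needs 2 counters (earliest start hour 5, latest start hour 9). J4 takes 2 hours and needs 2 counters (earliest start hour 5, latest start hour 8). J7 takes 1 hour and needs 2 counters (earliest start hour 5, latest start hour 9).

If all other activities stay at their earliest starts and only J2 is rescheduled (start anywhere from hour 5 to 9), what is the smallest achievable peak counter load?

8

J2@5: h1:8  h2:8  h3:8  h4:4  h5:10  h6:2  h7:0  h8:0  h9:0 → peak 10
J2@6: h1:8  h2:8  h3:8  h4:4  h5:8  h6:4  h7:0  h8:0  h9:0 → peak 8
J2@7: h1:8  h2:8  h3:8  h4:4  h5:8  h6:2  h7:2  h8:0  h9:0 → peak 8
J2@8: h1:8  h2:8  h3:8  h4:4  h5:8  h6:2  h7:0  h8:2  h9:0 → peak 8
J2@9: h1:8  h2:8  h3:8  h4:4  h5:8  h6:2  h7:0  h8:0  h9:2 → peak 8
Best is J2@6, peak 8.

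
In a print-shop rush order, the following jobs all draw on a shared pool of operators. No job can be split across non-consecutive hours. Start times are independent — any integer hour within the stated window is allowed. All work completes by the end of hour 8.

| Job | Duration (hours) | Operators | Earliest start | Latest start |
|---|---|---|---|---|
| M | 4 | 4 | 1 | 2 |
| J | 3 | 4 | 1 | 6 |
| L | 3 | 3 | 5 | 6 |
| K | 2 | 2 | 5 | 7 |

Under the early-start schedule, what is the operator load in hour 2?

At early start, hour 2 has: M, J.
Demand: 4 + 4 = 8.

8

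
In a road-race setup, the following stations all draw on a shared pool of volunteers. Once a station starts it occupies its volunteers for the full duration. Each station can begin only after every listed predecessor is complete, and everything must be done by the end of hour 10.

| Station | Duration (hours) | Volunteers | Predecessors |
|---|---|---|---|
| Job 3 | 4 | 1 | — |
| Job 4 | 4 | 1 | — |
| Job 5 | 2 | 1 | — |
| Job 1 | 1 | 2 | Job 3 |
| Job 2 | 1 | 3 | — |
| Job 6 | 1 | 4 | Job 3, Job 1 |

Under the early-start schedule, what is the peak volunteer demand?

6

Early-start schedule: Job 3@1, Job 4@1, Job 5@1, Job 1@5, Job 2@1, Job 6@6.
Load per hour: hour 1: 6, hour 2: 3, hour 3: 2, hour 4: 2, hour 5: 2, hour 6: 4, hour 7: 0, hour 8: 0, hour 9: 0, hour 10: 0.
Peak is 6.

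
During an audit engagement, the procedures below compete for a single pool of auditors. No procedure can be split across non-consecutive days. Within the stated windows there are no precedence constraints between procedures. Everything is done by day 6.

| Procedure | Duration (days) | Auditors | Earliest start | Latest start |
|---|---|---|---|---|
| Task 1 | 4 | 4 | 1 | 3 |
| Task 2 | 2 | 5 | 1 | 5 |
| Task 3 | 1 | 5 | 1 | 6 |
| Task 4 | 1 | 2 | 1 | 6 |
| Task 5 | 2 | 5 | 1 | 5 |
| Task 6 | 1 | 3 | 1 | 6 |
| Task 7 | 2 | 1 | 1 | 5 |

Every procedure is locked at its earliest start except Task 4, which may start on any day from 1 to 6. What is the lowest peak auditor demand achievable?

Task 4@1: d1:25  d2:15  d3:4  d4:4  d5:0  d6:0 → peak 25
Task 4@2: d1:23  d2:17  d3:4  d4:4  d5:0  d6:0 → peak 23
Task 4@3: d1:23  d2:15  d3:6  d4:4  d5:0  d6:0 → peak 23
Task 4@4: d1:23  d2:15  d3:4  d4:6  d5:0  d6:0 → peak 23
Task 4@5: d1:23  d2:15  d3:4  d4:4  d5:2  d6:0 → peak 23
Task 4@6: d1:23  d2:15  d3:4  d4:4  d5:0  d6:2 → peak 23
Best is Task 4@2, peak 23.

23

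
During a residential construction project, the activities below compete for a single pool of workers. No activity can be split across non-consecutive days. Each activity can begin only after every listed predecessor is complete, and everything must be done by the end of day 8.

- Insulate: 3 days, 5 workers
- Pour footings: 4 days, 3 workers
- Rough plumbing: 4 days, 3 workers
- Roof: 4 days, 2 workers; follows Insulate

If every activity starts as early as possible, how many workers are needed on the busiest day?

Early-start schedule: Insulate@1, Pour footings@1, Rough plumbing@1, Roof@4.
Load per day: day 1: 11, day 2: 11, day 3: 11, day 4: 8, day 5: 2, day 6: 2, day 7: 2, day 8: 0.
Peak is 11.

11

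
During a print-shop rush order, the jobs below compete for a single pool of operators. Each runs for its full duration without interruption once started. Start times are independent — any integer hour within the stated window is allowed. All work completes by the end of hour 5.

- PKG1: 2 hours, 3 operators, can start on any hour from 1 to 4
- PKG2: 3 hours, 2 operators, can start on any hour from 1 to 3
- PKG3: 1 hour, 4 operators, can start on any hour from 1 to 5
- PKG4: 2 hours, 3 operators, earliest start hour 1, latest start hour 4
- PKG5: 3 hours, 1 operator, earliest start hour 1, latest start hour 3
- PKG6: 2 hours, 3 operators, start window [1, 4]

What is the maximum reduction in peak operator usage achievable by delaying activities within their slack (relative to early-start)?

Early-start peak: h1:16  h2:12  h3:3  h4:0  h5:0 ⇒ 16.
Leveled (PKG1@1, PKG2@1, PKG3@3, PKG4@4, PKG5@1, PKG6@4): h1:6  h2:6  h3:7  h4:6  h5:6 ⇒ 7.
Reduction 16 − 7 = 9.

9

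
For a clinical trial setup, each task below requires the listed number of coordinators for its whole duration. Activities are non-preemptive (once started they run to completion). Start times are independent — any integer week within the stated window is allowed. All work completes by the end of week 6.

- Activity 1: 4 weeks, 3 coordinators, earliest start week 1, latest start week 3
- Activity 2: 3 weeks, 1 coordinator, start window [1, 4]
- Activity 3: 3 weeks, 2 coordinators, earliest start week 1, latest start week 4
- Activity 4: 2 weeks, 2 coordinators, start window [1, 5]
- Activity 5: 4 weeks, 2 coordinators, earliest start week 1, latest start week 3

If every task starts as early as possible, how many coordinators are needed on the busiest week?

Early-start schedule: Activity 1@1, Activity 2@1, Activity 3@1, Activity 4@1, Activity 5@1.
Load per week: week 1: 10, week 2: 10, week 3: 8, week 4: 5, week 5: 0, week 6: 0.
Peak is 10.

10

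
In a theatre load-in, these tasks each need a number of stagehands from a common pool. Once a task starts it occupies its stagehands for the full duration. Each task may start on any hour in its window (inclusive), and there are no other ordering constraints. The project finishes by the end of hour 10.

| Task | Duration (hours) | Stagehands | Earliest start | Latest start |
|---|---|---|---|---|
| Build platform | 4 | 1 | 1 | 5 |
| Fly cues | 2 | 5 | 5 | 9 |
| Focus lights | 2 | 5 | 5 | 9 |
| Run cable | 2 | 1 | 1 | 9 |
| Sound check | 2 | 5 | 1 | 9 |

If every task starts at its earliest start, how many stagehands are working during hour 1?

7

At early start, hour 1 has: Build platform, Run cable, Sound check.
Demand: 1 + 1 + 5 = 7.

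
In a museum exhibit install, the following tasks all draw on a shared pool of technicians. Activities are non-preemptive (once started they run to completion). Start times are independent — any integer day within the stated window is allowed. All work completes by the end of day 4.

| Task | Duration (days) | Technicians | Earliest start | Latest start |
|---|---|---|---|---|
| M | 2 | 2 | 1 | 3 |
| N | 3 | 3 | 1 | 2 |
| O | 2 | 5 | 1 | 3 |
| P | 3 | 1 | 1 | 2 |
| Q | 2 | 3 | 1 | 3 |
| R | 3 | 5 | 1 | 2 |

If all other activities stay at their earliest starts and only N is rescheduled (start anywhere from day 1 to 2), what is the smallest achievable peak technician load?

N@1: d1:19  d2:19  d3:9  d4:0 → peak 19
N@2: d1:16  d2:19  d3:9  d4:3 → peak 19
Best is N@1, peak 19.

19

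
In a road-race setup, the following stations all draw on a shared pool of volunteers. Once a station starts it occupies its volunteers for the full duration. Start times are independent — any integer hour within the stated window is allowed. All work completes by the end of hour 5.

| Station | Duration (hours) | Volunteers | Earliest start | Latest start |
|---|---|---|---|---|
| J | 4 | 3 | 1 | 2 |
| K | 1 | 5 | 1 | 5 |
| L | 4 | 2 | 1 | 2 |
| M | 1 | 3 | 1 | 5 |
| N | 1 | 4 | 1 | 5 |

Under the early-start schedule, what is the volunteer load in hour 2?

At early start, hour 2 has: J, L.
Demand: 3 + 2 = 5.

5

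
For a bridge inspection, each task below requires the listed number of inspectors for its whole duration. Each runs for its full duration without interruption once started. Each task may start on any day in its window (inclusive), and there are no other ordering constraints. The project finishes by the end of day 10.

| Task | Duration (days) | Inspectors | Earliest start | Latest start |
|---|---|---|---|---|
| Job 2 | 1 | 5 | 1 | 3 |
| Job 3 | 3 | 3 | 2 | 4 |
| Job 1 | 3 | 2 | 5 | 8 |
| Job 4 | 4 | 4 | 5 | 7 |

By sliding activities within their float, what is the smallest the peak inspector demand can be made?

Schedule Job 2@1, Job 3@2, Job 1@5, Job 4@5: d1:5  d2:3  d3:3  d4:3  d5:6  d6:6  d7:6  d8:4  d9:0  d10:0 — peak 6.

6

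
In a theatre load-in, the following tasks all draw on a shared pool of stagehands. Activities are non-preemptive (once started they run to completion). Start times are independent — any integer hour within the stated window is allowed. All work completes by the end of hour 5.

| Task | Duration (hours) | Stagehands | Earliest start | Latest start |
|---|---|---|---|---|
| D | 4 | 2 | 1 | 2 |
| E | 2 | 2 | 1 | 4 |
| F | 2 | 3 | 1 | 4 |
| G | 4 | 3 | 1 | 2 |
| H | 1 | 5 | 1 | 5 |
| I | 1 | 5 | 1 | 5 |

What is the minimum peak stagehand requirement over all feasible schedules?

9

Early-start (D@1, E@1, F@1, G@1, H@1, I@1) gives peak 20: h1:20  h2:10  h3:5  h4:5  h5:0.
Shift F→3, G→2, I→5.
Schedule D@1, E@1, F@3, G@2, H@1, I@5: h1:9  h2:7  h3:8  h4:8  h5:8 — peak 9.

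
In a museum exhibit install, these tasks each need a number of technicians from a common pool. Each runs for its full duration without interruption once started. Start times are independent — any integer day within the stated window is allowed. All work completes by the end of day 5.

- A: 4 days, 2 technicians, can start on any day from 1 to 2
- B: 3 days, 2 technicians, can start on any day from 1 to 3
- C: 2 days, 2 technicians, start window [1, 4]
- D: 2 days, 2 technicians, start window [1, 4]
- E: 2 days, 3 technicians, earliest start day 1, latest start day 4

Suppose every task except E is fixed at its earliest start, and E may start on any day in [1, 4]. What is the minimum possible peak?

8

E@1: d1:11  d2:11  d3:4  d4:2  d5:0 → peak 11
E@2: d1:8  d2:11  d3:7  d4:2  d5:0 → peak 11
E@3: d1:8  d2:8  d3:7  d4:5  d5:0 → peak 8
E@4: d1:8  d2:8  d3:4  d4:5  d5:3 → peak 8
Best is E@3, peak 8.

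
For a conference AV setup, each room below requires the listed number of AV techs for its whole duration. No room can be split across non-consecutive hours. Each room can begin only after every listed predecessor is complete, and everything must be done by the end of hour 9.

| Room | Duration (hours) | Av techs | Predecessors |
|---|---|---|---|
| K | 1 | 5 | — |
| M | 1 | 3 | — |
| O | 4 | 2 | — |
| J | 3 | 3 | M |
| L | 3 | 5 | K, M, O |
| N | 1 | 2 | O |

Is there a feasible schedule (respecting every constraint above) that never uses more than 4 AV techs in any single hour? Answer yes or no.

Total AV tech-hours = 42; over 9 hours the average is 42/9 > 4, so some hour must exceed 4.

no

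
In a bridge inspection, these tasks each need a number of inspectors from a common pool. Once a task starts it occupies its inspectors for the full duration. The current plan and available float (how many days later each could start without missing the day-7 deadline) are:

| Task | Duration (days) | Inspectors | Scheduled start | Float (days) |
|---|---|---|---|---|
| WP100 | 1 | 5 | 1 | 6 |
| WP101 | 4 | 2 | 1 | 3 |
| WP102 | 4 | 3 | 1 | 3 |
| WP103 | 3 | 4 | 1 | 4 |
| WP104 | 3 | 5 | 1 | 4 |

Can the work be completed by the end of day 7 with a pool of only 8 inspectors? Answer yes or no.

The minimum achievable peak is 9; 8 < 9, so no feasible schedule stays within the cap.

no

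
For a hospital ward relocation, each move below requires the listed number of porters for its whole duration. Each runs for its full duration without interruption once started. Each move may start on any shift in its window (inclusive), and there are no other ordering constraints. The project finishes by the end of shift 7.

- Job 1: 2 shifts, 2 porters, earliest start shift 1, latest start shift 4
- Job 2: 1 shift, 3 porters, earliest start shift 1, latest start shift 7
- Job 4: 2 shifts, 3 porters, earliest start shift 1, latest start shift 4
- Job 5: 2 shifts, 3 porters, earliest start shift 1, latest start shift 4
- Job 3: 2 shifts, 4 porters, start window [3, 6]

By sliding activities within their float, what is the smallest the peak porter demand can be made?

Early-start (Job 1@1, Job 2@1, Job 4@1, Job 5@1, Job 3@3) gives peak 11: s1:11  s2:8  s3:4  s4:4  s5:0  s6:0  s7:0.
Shift Job 4→2, Job 5→4, Job 3→6.
Schedule Job 1@1, Job 2@1, Job 4@2, Job 5@4, Job 3@6: s1:5  s2:5  s3:3  s4:3  s5:3  s6:4  s7:4 — peak 5.

5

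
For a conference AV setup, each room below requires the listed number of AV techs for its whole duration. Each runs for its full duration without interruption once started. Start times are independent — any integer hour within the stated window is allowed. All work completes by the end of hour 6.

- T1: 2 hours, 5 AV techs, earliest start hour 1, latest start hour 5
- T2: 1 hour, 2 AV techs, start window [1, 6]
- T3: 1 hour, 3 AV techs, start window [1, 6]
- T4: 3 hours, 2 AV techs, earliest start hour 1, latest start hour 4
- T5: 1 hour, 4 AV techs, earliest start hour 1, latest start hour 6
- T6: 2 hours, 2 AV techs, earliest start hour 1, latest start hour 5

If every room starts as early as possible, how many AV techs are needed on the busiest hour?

Early-start schedule: T1@1, T2@1, T3@1, T4@1, T5@1, T6@1.
Load per hour: hour 1: 18, hour 2: 9, hour 3: 2, hour 4: 0, hour 5: 0, hour 6: 0.
Peak is 18.

18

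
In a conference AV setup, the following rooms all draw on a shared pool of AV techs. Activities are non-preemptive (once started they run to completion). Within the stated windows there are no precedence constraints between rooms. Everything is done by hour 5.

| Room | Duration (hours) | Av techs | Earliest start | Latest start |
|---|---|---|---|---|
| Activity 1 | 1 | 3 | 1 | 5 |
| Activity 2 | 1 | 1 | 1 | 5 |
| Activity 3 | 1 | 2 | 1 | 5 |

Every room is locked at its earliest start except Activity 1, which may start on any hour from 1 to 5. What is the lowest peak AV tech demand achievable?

3

Activity 1@1: h1:6  h2:0  h3:0  h4:0  h5:0 → peak 6
Activity 1@2: h1:3  h2:3  h3:0  h4:0  h5:0 → peak 3
Activity 1@3: h1:3  h2:0  h3:3  h4:0  h5:0 → peak 3
Activity 1@4: h1:3  h2:0  h3:0  h4:3  h5:0 → peak 3
Activity 1@5: h1:3  h2:0  h3:0  h4:0  h5:3 → peak 3
Best is Activity 1@2, peak 3.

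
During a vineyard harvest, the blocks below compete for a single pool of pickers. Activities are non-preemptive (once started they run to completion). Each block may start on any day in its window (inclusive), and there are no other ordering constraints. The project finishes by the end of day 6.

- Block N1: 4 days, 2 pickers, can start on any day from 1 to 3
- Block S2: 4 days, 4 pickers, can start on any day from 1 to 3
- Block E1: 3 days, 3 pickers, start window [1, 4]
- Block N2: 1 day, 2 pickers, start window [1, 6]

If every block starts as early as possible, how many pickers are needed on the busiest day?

11

Early-start schedule: Block N1@1, Block S2@1, Block E1@1, Block N2@1.
Load per day: day 1: 11, day 2: 9, day 3: 9, day 4: 6, day 5: 0, day 6: 0.
Peak is 11.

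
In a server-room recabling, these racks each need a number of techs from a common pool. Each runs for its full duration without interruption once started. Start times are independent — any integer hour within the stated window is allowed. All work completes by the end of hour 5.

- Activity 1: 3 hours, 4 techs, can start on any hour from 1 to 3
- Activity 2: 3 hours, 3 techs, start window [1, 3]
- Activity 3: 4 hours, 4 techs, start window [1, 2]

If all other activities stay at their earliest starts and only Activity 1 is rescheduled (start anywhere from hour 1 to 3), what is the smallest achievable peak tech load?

11

Activity 1@1: h1:11  h2:11  h3:11  h4:4  h5:0 → peak 11
Activity 1@2: h1:7  h2:11  h3:11  h4:8  h5:0 → peak 11
Activity 1@3: h1:7  h2:7  h3:11  h4:8  h5:4 → peak 11
Best is Activity 1@1, peak 11.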